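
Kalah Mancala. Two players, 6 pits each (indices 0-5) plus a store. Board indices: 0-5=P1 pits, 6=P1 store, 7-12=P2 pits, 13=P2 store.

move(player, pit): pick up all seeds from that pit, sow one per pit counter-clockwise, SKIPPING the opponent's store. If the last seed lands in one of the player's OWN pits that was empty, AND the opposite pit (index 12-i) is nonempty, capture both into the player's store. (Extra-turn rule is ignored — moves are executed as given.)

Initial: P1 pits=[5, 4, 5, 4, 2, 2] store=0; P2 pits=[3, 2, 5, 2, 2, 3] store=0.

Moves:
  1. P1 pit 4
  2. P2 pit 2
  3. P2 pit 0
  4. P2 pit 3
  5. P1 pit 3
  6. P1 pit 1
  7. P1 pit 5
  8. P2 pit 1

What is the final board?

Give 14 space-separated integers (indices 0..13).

Answer: 7 0 6 1 2 0 3 2 0 3 2 5 6 2

Derivation:
Move 1: P1 pit4 -> P1=[5,4,5,4,0,3](1) P2=[3,2,5,2,2,3](0)
Move 2: P2 pit2 -> P1=[6,4,5,4,0,3](1) P2=[3,2,0,3,3,4](1)
Move 3: P2 pit0 -> P1=[6,4,5,4,0,3](1) P2=[0,3,1,4,3,4](1)
Move 4: P2 pit3 -> P1=[7,4,5,4,0,3](1) P2=[0,3,1,0,4,5](2)
Move 5: P1 pit3 -> P1=[7,4,5,0,1,4](2) P2=[1,3,1,0,4,5](2)
Move 6: P1 pit1 -> P1=[7,0,6,1,2,5](2) P2=[1,3,1,0,4,5](2)
Move 7: P1 pit5 -> P1=[7,0,6,1,2,0](3) P2=[2,4,2,1,4,5](2)
Move 8: P2 pit1 -> P1=[7,0,6,1,2,0](3) P2=[2,0,3,2,5,6](2)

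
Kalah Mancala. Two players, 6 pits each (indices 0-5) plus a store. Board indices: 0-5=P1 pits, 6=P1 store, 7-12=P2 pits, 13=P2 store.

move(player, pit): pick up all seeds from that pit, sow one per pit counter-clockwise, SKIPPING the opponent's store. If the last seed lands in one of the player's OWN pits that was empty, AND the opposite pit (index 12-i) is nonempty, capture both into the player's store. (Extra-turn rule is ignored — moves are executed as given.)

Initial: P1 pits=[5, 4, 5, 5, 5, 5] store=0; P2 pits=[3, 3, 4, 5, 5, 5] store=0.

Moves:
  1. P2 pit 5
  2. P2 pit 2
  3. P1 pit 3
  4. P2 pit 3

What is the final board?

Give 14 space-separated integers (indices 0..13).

Move 1: P2 pit5 -> P1=[6,5,6,6,5,5](0) P2=[3,3,4,5,5,0](1)
Move 2: P2 pit2 -> P1=[6,5,6,6,5,5](0) P2=[3,3,0,6,6,1](2)
Move 3: P1 pit3 -> P1=[6,5,6,0,6,6](1) P2=[4,4,1,6,6,1](2)
Move 4: P2 pit3 -> P1=[7,6,7,0,6,6](1) P2=[4,4,1,0,7,2](3)

Answer: 7 6 7 0 6 6 1 4 4 1 0 7 2 3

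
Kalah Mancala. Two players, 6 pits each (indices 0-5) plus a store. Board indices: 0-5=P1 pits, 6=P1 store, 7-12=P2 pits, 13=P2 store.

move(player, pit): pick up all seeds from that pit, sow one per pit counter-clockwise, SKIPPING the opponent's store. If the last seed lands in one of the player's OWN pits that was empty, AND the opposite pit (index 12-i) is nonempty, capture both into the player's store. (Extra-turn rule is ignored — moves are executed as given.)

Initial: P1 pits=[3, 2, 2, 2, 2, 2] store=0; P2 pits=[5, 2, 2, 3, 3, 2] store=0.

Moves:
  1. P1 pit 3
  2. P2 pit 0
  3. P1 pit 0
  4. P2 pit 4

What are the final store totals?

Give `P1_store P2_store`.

Move 1: P1 pit3 -> P1=[3,2,2,0,3,3](0) P2=[5,2,2,3,3,2](0)
Move 2: P2 pit0 -> P1=[3,2,2,0,3,3](0) P2=[0,3,3,4,4,3](0)
Move 3: P1 pit0 -> P1=[0,3,3,0,3,3](4) P2=[0,3,0,4,4,3](0)
Move 4: P2 pit4 -> P1=[1,4,3,0,3,3](4) P2=[0,3,0,4,0,4](1)

Answer: 4 1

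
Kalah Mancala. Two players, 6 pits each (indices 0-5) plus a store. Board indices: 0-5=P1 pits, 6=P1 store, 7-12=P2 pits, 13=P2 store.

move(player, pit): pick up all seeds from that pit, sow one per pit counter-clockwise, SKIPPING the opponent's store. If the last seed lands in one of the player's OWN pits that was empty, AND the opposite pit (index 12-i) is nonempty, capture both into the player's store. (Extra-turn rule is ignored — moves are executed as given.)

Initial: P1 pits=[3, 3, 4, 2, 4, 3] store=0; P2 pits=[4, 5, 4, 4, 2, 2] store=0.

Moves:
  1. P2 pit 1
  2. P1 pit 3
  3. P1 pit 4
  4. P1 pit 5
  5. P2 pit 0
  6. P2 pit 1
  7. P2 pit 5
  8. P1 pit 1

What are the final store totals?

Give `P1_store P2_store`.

Move 1: P2 pit1 -> P1=[3,3,4,2,4,3](0) P2=[4,0,5,5,3,3](1)
Move 2: P1 pit3 -> P1=[3,3,4,0,5,4](0) P2=[4,0,5,5,3,3](1)
Move 3: P1 pit4 -> P1=[3,3,4,0,0,5](1) P2=[5,1,6,5,3,3](1)
Move 4: P1 pit5 -> P1=[3,3,4,0,0,0](2) P2=[6,2,7,6,3,3](1)
Move 5: P2 pit0 -> P1=[3,3,4,0,0,0](2) P2=[0,3,8,7,4,4](2)
Move 6: P2 pit1 -> P1=[3,3,4,0,0,0](2) P2=[0,0,9,8,5,4](2)
Move 7: P2 pit5 -> P1=[4,4,5,0,0,0](2) P2=[0,0,9,8,5,0](3)
Move 8: P1 pit1 -> P1=[4,0,6,1,1,1](2) P2=[0,0,9,8,5,0](3)

Answer: 2 3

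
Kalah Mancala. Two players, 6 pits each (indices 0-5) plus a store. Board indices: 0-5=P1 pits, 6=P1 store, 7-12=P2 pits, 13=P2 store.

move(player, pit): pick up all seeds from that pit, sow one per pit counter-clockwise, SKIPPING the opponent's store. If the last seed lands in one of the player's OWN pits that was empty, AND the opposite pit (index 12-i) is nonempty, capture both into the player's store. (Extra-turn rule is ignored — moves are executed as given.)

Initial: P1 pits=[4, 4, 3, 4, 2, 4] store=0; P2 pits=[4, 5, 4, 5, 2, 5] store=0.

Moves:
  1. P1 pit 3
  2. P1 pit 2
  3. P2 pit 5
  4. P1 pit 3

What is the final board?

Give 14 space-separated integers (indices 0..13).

Move 1: P1 pit3 -> P1=[4,4,3,0,3,5](1) P2=[5,5,4,5,2,5](0)
Move 2: P1 pit2 -> P1=[4,4,0,1,4,6](1) P2=[5,5,4,5,2,5](0)
Move 3: P2 pit5 -> P1=[5,5,1,2,4,6](1) P2=[5,5,4,5,2,0](1)
Move 4: P1 pit3 -> P1=[5,5,1,0,5,7](1) P2=[5,5,4,5,2,0](1)

Answer: 5 5 1 0 5 7 1 5 5 4 5 2 0 1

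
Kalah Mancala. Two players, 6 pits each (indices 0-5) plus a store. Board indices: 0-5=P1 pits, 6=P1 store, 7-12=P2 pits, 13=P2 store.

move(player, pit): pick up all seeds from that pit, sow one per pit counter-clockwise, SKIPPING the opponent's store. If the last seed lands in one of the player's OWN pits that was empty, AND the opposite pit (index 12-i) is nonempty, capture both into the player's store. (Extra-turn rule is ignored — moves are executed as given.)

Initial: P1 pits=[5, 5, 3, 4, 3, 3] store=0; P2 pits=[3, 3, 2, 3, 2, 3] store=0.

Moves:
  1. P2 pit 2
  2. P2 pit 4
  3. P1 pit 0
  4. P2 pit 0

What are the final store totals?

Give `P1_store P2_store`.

Move 1: P2 pit2 -> P1=[5,5,3,4,3,3](0) P2=[3,3,0,4,3,3](0)
Move 2: P2 pit4 -> P1=[6,5,3,4,3,3](0) P2=[3,3,0,4,0,4](1)
Move 3: P1 pit0 -> P1=[0,6,4,5,4,4](1) P2=[3,3,0,4,0,4](1)
Move 4: P2 pit0 -> P1=[0,6,4,5,4,4](1) P2=[0,4,1,5,0,4](1)

Answer: 1 1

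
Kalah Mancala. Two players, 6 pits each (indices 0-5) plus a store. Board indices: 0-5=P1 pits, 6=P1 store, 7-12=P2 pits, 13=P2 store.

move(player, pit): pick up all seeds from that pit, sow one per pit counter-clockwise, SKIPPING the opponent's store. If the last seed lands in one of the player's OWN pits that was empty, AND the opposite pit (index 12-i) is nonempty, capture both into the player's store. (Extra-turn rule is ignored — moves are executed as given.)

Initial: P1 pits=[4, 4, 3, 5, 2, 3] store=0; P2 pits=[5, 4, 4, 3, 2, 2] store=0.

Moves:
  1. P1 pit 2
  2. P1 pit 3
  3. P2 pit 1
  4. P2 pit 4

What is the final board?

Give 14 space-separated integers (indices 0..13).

Move 1: P1 pit2 -> P1=[4,4,0,6,3,4](0) P2=[5,4,4,3,2,2](0)
Move 2: P1 pit3 -> P1=[4,4,0,0,4,5](1) P2=[6,5,5,3,2,2](0)
Move 3: P2 pit1 -> P1=[4,4,0,0,4,5](1) P2=[6,0,6,4,3,3](1)
Move 4: P2 pit4 -> P1=[5,4,0,0,4,5](1) P2=[6,0,6,4,0,4](2)

Answer: 5 4 0 0 4 5 1 6 0 6 4 0 4 2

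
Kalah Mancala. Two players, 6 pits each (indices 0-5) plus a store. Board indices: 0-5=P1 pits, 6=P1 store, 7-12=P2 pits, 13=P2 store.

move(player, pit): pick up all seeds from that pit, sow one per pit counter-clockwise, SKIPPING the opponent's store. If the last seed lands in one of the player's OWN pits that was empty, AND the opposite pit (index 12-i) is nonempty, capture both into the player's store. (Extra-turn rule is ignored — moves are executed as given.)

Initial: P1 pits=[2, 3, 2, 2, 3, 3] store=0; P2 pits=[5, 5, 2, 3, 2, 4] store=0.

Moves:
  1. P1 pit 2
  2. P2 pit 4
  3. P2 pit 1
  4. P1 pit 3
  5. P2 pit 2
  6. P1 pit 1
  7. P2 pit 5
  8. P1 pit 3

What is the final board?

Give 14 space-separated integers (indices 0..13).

Move 1: P1 pit2 -> P1=[2,3,0,3,4,3](0) P2=[5,5,2,3,2,4](0)
Move 2: P2 pit4 -> P1=[2,3,0,3,4,3](0) P2=[5,5,2,3,0,5](1)
Move 3: P2 pit1 -> P1=[2,3,0,3,4,3](0) P2=[5,0,3,4,1,6](2)
Move 4: P1 pit3 -> P1=[2,3,0,0,5,4](1) P2=[5,0,3,4,1,6](2)
Move 5: P2 pit2 -> P1=[2,3,0,0,5,4](1) P2=[5,0,0,5,2,7](2)
Move 6: P1 pit1 -> P1=[2,0,1,1,6,4](1) P2=[5,0,0,5,2,7](2)
Move 7: P2 pit5 -> P1=[3,1,2,2,7,5](1) P2=[5,0,0,5,2,0](3)
Move 8: P1 pit3 -> P1=[3,1,2,0,8,6](1) P2=[5,0,0,5,2,0](3)

Answer: 3 1 2 0 8 6 1 5 0 0 5 2 0 3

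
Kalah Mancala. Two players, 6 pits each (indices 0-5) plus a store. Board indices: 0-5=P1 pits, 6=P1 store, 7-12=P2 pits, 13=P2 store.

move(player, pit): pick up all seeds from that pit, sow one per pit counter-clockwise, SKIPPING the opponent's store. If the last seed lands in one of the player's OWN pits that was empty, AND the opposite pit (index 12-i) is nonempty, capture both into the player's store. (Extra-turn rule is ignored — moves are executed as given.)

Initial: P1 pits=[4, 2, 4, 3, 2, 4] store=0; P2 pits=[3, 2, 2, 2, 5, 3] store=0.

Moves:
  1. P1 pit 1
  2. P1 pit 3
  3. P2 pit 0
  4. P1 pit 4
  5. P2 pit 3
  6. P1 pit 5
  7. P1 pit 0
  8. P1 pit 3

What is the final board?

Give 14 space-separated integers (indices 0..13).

Answer: 0 1 6 0 1 0 8 2 0 4 1 8 4 1

Derivation:
Move 1: P1 pit1 -> P1=[4,0,5,4,2,4](0) P2=[3,2,2,2,5,3](0)
Move 2: P1 pit3 -> P1=[4,0,5,0,3,5](1) P2=[4,2,2,2,5,3](0)
Move 3: P2 pit0 -> P1=[4,0,5,0,3,5](1) P2=[0,3,3,3,6,3](0)
Move 4: P1 pit4 -> P1=[4,0,5,0,0,6](2) P2=[1,3,3,3,6,3](0)
Move 5: P2 pit3 -> P1=[4,0,5,0,0,6](2) P2=[1,3,3,0,7,4](1)
Move 6: P1 pit5 -> P1=[4,0,5,0,0,0](3) P2=[2,4,4,1,8,4](1)
Move 7: P1 pit0 -> P1=[0,1,6,1,0,0](8) P2=[2,0,4,1,8,4](1)
Move 8: P1 pit3 -> P1=[0,1,6,0,1,0](8) P2=[2,0,4,1,8,4](1)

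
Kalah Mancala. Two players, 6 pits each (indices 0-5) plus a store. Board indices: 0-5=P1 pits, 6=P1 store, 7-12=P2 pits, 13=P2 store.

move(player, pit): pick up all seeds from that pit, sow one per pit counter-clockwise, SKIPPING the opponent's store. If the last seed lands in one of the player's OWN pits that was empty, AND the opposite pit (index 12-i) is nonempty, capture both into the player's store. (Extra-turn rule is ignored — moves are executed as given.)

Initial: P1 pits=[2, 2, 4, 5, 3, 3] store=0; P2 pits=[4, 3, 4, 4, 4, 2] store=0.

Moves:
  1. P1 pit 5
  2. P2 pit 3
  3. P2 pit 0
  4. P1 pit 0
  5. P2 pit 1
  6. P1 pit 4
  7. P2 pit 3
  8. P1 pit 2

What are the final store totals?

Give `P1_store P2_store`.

Answer: 3 2

Derivation:
Move 1: P1 pit5 -> P1=[2,2,4,5,3,0](1) P2=[5,4,4,4,4,2](0)
Move 2: P2 pit3 -> P1=[3,2,4,5,3,0](1) P2=[5,4,4,0,5,3](1)
Move 3: P2 pit0 -> P1=[3,2,4,5,3,0](1) P2=[0,5,5,1,6,4](1)
Move 4: P1 pit0 -> P1=[0,3,5,6,3,0](1) P2=[0,5,5,1,6,4](1)
Move 5: P2 pit1 -> P1=[0,3,5,6,3,0](1) P2=[0,0,6,2,7,5](2)
Move 6: P1 pit4 -> P1=[0,3,5,6,0,1](2) P2=[1,0,6,2,7,5](2)
Move 7: P2 pit3 -> P1=[0,3,5,6,0,1](2) P2=[1,0,6,0,8,6](2)
Move 8: P1 pit2 -> P1=[0,3,0,7,1,2](3) P2=[2,0,6,0,8,6](2)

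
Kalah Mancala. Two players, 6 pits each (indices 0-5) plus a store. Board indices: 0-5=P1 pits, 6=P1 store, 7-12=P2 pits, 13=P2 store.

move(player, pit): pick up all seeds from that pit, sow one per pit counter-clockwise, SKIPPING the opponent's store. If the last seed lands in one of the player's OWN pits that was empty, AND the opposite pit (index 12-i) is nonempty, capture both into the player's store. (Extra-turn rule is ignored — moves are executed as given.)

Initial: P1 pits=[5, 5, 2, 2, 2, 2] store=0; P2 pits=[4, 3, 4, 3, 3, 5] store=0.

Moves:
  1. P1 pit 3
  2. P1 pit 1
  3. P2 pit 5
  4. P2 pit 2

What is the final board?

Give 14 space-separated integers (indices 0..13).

Answer: 6 1 4 2 4 4 1 4 3 0 4 4 1 2

Derivation:
Move 1: P1 pit3 -> P1=[5,5,2,0,3,3](0) P2=[4,3,4,3,3,5](0)
Move 2: P1 pit1 -> P1=[5,0,3,1,4,4](1) P2=[4,3,4,3,3,5](0)
Move 3: P2 pit5 -> P1=[6,1,4,2,4,4](1) P2=[4,3,4,3,3,0](1)
Move 4: P2 pit2 -> P1=[6,1,4,2,4,4](1) P2=[4,3,0,4,4,1](2)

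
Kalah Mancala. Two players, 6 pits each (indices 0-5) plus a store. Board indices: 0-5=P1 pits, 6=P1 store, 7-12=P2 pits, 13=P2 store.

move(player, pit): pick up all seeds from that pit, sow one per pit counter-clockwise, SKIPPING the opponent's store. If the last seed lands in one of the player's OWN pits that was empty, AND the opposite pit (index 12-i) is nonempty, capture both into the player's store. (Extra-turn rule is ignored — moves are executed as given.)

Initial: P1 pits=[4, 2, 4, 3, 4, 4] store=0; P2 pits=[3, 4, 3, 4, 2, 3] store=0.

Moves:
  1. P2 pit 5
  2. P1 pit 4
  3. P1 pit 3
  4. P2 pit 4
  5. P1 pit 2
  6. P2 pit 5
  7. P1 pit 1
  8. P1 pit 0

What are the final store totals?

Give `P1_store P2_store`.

Answer: 3 3

Derivation:
Move 1: P2 pit5 -> P1=[5,3,4,3,4,4](0) P2=[3,4,3,4,2,0](1)
Move 2: P1 pit4 -> P1=[5,3,4,3,0,5](1) P2=[4,5,3,4,2,0](1)
Move 3: P1 pit3 -> P1=[5,3,4,0,1,6](2) P2=[4,5,3,4,2,0](1)
Move 4: P2 pit4 -> P1=[5,3,4,0,1,6](2) P2=[4,5,3,4,0,1](2)
Move 5: P1 pit2 -> P1=[5,3,0,1,2,7](3) P2=[4,5,3,4,0,1](2)
Move 6: P2 pit5 -> P1=[5,3,0,1,2,7](3) P2=[4,5,3,4,0,0](3)
Move 7: P1 pit1 -> P1=[5,0,1,2,3,7](3) P2=[4,5,3,4,0,0](3)
Move 8: P1 pit0 -> P1=[0,1,2,3,4,8](3) P2=[4,5,3,4,0,0](3)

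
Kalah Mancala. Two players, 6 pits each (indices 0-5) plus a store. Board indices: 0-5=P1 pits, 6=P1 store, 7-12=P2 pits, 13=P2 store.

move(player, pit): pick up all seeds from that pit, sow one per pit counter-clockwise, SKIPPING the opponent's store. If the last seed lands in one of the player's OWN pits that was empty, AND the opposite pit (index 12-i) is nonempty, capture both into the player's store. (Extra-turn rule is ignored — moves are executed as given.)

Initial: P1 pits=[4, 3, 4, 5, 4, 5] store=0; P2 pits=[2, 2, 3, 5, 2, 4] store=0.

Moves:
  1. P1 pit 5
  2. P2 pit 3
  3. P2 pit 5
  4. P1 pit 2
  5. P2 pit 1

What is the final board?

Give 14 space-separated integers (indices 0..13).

Answer: 0 5 0 7 5 1 2 4 0 5 1 4 0 9

Derivation:
Move 1: P1 pit5 -> P1=[4,3,4,5,4,0](1) P2=[3,3,4,6,2,4](0)
Move 2: P2 pit3 -> P1=[5,4,5,5,4,0](1) P2=[3,3,4,0,3,5](1)
Move 3: P2 pit5 -> P1=[6,5,6,6,4,0](1) P2=[3,3,4,0,3,0](2)
Move 4: P1 pit2 -> P1=[6,5,0,7,5,1](2) P2=[4,4,4,0,3,0](2)
Move 5: P2 pit1 -> P1=[0,5,0,7,5,1](2) P2=[4,0,5,1,4,0](9)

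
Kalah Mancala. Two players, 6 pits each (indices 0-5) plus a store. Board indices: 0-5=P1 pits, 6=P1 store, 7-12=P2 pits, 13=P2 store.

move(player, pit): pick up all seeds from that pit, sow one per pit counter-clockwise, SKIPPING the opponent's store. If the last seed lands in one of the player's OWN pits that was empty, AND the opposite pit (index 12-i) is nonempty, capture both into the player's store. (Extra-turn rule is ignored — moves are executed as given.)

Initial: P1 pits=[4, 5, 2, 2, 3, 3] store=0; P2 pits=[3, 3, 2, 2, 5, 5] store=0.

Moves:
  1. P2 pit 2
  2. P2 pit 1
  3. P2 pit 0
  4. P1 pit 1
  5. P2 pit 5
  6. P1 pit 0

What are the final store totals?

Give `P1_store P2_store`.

Answer: 1 1

Derivation:
Move 1: P2 pit2 -> P1=[4,5,2,2,3,3](0) P2=[3,3,0,3,6,5](0)
Move 2: P2 pit1 -> P1=[4,5,2,2,3,3](0) P2=[3,0,1,4,7,5](0)
Move 3: P2 pit0 -> P1=[4,5,2,2,3,3](0) P2=[0,1,2,5,7,5](0)
Move 4: P1 pit1 -> P1=[4,0,3,3,4,4](1) P2=[0,1,2,5,7,5](0)
Move 5: P2 pit5 -> P1=[5,1,4,4,4,4](1) P2=[0,1,2,5,7,0](1)
Move 6: P1 pit0 -> P1=[0,2,5,5,5,5](1) P2=[0,1,2,5,7,0](1)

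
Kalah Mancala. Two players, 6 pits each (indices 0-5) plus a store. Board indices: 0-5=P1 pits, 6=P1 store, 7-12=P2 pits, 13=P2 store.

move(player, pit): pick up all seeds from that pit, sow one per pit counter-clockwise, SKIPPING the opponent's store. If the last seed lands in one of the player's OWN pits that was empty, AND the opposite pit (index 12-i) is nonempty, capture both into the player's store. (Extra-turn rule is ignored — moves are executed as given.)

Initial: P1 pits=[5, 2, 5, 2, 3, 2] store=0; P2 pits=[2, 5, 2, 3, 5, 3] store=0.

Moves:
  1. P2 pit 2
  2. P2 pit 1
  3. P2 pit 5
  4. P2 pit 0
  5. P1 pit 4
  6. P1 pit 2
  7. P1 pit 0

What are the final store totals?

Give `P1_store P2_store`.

Answer: 3 2

Derivation:
Move 1: P2 pit2 -> P1=[5,2,5,2,3,2](0) P2=[2,5,0,4,6,3](0)
Move 2: P2 pit1 -> P1=[5,2,5,2,3,2](0) P2=[2,0,1,5,7,4](1)
Move 3: P2 pit5 -> P1=[6,3,6,2,3,2](0) P2=[2,0,1,5,7,0](2)
Move 4: P2 pit0 -> P1=[6,3,6,2,3,2](0) P2=[0,1,2,5,7,0](2)
Move 5: P1 pit4 -> P1=[6,3,6,2,0,3](1) P2=[1,1,2,5,7,0](2)
Move 6: P1 pit2 -> P1=[6,3,0,3,1,4](2) P2=[2,2,2,5,7,0](2)
Move 7: P1 pit0 -> P1=[0,4,1,4,2,5](3) P2=[2,2,2,5,7,0](2)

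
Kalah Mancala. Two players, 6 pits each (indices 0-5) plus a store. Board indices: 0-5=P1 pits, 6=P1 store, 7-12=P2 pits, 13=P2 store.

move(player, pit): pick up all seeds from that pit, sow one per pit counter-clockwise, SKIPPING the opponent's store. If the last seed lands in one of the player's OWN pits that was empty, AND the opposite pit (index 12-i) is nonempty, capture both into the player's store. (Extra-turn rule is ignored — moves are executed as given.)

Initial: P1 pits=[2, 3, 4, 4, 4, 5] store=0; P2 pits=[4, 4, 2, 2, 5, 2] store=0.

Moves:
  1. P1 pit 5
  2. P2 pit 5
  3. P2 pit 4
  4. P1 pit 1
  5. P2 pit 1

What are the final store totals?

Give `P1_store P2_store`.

Move 1: P1 pit5 -> P1=[2,3,4,4,4,0](1) P2=[5,5,3,3,5,2](0)
Move 2: P2 pit5 -> P1=[3,3,4,4,4,0](1) P2=[5,5,3,3,5,0](1)
Move 3: P2 pit4 -> P1=[4,4,5,4,4,0](1) P2=[5,5,3,3,0,1](2)
Move 4: P1 pit1 -> P1=[4,0,6,5,5,0](7) P2=[0,5,3,3,0,1](2)
Move 5: P2 pit1 -> P1=[4,0,6,5,5,0](7) P2=[0,0,4,4,1,2](3)

Answer: 7 3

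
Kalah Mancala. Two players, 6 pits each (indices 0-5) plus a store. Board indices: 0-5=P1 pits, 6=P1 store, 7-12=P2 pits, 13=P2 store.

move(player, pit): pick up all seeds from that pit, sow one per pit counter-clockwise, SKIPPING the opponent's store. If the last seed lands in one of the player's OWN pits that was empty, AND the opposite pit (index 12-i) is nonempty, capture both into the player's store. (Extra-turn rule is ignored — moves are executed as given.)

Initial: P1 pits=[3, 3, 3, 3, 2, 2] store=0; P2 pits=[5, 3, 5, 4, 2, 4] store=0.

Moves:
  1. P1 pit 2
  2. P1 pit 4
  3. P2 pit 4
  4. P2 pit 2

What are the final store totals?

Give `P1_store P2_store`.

Move 1: P1 pit2 -> P1=[3,3,0,4,3,3](0) P2=[5,3,5,4,2,4](0)
Move 2: P1 pit4 -> P1=[3,3,0,4,0,4](1) P2=[6,3,5,4,2,4](0)
Move 3: P2 pit4 -> P1=[3,3,0,4,0,4](1) P2=[6,3,5,4,0,5](1)
Move 4: P2 pit2 -> P1=[4,3,0,4,0,4](1) P2=[6,3,0,5,1,6](2)

Answer: 1 2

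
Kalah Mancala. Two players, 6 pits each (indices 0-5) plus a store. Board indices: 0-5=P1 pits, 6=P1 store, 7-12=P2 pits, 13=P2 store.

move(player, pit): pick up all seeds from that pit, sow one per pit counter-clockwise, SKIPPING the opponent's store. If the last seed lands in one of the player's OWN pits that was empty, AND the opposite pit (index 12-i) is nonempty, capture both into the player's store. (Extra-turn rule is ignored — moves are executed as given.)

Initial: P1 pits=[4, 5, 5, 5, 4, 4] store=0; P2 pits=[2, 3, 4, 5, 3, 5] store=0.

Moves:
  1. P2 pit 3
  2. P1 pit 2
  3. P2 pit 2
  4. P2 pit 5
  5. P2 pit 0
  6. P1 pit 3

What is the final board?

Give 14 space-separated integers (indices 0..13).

Answer: 6 7 1 0 7 7 2 1 5 2 3 5 0 3

Derivation:
Move 1: P2 pit3 -> P1=[5,6,5,5,4,4](0) P2=[2,3,4,0,4,6](1)
Move 2: P1 pit2 -> P1=[5,6,0,6,5,5](1) P2=[3,3,4,0,4,6](1)
Move 3: P2 pit2 -> P1=[5,6,0,6,5,5](1) P2=[3,3,0,1,5,7](2)
Move 4: P2 pit5 -> P1=[6,7,1,7,6,6](1) P2=[3,3,0,1,5,0](3)
Move 5: P2 pit0 -> P1=[6,7,1,7,6,6](1) P2=[0,4,1,2,5,0](3)
Move 6: P1 pit3 -> P1=[6,7,1,0,7,7](2) P2=[1,5,2,3,5,0](3)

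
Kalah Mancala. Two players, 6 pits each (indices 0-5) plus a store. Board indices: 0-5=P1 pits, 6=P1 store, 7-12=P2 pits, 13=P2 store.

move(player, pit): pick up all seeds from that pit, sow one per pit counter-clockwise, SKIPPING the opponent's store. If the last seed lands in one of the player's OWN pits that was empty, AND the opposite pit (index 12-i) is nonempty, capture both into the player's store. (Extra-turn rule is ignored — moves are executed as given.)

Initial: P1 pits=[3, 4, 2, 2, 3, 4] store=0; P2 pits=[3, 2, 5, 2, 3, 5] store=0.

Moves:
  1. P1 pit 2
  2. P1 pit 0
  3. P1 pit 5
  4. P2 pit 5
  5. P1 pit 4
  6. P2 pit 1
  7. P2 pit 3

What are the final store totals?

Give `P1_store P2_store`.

Move 1: P1 pit2 -> P1=[3,4,0,3,4,4](0) P2=[3,2,5,2,3,5](0)
Move 2: P1 pit0 -> P1=[0,5,1,4,4,4](0) P2=[3,2,5,2,3,5](0)
Move 3: P1 pit5 -> P1=[0,5,1,4,4,0](1) P2=[4,3,6,2,3,5](0)
Move 4: P2 pit5 -> P1=[1,6,2,5,4,0](1) P2=[4,3,6,2,3,0](1)
Move 5: P1 pit4 -> P1=[1,6,2,5,0,1](2) P2=[5,4,6,2,3,0](1)
Move 6: P2 pit1 -> P1=[0,6,2,5,0,1](2) P2=[5,0,7,3,4,0](3)
Move 7: P2 pit3 -> P1=[0,6,2,5,0,1](2) P2=[5,0,7,0,5,1](4)

Answer: 2 4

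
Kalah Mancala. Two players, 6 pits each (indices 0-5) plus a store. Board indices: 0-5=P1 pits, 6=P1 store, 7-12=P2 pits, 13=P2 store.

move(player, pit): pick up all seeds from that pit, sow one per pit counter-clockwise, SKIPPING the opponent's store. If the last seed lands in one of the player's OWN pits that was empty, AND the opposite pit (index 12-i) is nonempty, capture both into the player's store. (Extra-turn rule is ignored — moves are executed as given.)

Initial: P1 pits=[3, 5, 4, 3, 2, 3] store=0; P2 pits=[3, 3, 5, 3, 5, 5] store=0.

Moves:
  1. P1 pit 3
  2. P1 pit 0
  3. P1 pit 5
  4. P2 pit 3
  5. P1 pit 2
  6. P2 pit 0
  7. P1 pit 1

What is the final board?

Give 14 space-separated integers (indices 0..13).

Move 1: P1 pit3 -> P1=[3,5,4,0,3,4](1) P2=[3,3,5,3,5,5](0)
Move 2: P1 pit0 -> P1=[0,6,5,0,3,4](7) P2=[3,3,0,3,5,5](0)
Move 3: P1 pit5 -> P1=[0,6,5,0,3,0](8) P2=[4,4,1,3,5,5](0)
Move 4: P2 pit3 -> P1=[0,6,5,0,3,0](8) P2=[4,4,1,0,6,6](1)
Move 5: P1 pit2 -> P1=[0,6,0,1,4,1](9) P2=[5,4,1,0,6,6](1)
Move 6: P2 pit0 -> P1=[0,6,0,1,4,1](9) P2=[0,5,2,1,7,7](1)
Move 7: P1 pit1 -> P1=[0,0,1,2,5,2](10) P2=[1,5,2,1,7,7](1)

Answer: 0 0 1 2 5 2 10 1 5 2 1 7 7 1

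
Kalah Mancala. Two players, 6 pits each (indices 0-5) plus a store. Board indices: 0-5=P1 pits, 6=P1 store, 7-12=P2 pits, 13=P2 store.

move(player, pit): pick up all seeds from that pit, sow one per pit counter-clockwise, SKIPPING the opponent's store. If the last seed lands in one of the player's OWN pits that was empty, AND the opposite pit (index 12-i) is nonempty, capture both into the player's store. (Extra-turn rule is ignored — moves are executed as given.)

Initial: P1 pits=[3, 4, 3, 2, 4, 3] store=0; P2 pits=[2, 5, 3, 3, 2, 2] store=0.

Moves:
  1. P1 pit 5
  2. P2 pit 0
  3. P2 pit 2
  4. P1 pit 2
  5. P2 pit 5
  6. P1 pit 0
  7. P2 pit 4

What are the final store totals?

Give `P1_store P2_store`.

Answer: 1 3

Derivation:
Move 1: P1 pit5 -> P1=[3,4,3,2,4,0](1) P2=[3,6,3,3,2,2](0)
Move 2: P2 pit0 -> P1=[3,4,3,2,4,0](1) P2=[0,7,4,4,2,2](0)
Move 3: P2 pit2 -> P1=[3,4,3,2,4,0](1) P2=[0,7,0,5,3,3](1)
Move 4: P1 pit2 -> P1=[3,4,0,3,5,1](1) P2=[0,7,0,5,3,3](1)
Move 5: P2 pit5 -> P1=[4,5,0,3,5,1](1) P2=[0,7,0,5,3,0](2)
Move 6: P1 pit0 -> P1=[0,6,1,4,6,1](1) P2=[0,7,0,5,3,0](2)
Move 7: P2 pit4 -> P1=[1,6,1,4,6,1](1) P2=[0,7,0,5,0,1](3)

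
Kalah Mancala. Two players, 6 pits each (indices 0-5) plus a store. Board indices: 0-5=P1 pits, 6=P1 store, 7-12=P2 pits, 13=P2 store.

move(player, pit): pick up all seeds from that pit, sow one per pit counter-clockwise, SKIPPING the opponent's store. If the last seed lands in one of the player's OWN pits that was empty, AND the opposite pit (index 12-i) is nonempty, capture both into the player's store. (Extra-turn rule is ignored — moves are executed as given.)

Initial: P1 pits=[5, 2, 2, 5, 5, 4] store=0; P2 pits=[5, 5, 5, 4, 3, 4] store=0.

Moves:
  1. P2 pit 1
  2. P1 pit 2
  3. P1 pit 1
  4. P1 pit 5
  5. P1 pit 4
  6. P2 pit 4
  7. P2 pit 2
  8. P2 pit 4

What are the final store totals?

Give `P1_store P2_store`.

Answer: 2 3

Derivation:
Move 1: P2 pit1 -> P1=[5,2,2,5,5,4](0) P2=[5,0,6,5,4,5](1)
Move 2: P1 pit2 -> P1=[5,2,0,6,6,4](0) P2=[5,0,6,5,4,5](1)
Move 3: P1 pit1 -> P1=[5,0,1,7,6,4](0) P2=[5,0,6,5,4,5](1)
Move 4: P1 pit5 -> P1=[5,0,1,7,6,0](1) P2=[6,1,7,5,4,5](1)
Move 5: P1 pit4 -> P1=[5,0,1,7,0,1](2) P2=[7,2,8,6,4,5](1)
Move 6: P2 pit4 -> P1=[6,1,1,7,0,1](2) P2=[7,2,8,6,0,6](2)
Move 7: P2 pit2 -> P1=[7,2,2,8,0,1](2) P2=[7,2,0,7,1,7](3)
Move 8: P2 pit4 -> P1=[7,2,2,8,0,1](2) P2=[7,2,0,7,0,8](3)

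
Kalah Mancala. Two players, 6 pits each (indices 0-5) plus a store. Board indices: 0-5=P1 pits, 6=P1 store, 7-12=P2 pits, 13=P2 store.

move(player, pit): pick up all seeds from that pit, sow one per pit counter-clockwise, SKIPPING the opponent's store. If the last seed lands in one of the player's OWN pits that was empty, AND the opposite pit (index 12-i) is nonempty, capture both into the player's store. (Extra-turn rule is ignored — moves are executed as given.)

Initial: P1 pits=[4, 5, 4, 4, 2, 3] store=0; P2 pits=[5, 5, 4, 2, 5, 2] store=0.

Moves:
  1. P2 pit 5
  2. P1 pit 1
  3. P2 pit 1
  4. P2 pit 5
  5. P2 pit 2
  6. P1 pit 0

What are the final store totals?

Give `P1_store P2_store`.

Answer: 2 4

Derivation:
Move 1: P2 pit5 -> P1=[5,5,4,4,2,3](0) P2=[5,5,4,2,5,0](1)
Move 2: P1 pit1 -> P1=[5,0,5,5,3,4](1) P2=[5,5,4,2,5,0](1)
Move 3: P2 pit1 -> P1=[5,0,5,5,3,4](1) P2=[5,0,5,3,6,1](2)
Move 4: P2 pit5 -> P1=[5,0,5,5,3,4](1) P2=[5,0,5,3,6,0](3)
Move 5: P2 pit2 -> P1=[6,0,5,5,3,4](1) P2=[5,0,0,4,7,1](4)
Move 6: P1 pit0 -> P1=[0,1,6,6,4,5](2) P2=[5,0,0,4,7,1](4)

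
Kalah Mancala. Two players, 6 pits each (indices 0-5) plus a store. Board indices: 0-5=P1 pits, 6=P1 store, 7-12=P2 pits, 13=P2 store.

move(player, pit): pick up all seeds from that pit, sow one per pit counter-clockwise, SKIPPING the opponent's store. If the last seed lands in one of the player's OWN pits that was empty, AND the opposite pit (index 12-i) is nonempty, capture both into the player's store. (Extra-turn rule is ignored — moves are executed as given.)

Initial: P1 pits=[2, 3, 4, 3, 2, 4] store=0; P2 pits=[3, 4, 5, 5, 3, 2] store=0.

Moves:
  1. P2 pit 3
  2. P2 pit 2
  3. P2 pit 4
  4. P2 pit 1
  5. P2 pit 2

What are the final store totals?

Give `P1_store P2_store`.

Move 1: P2 pit3 -> P1=[3,4,4,3,2,4](0) P2=[3,4,5,0,4,3](1)
Move 2: P2 pit2 -> P1=[4,4,4,3,2,4](0) P2=[3,4,0,1,5,4](2)
Move 3: P2 pit4 -> P1=[5,5,5,3,2,4](0) P2=[3,4,0,1,0,5](3)
Move 4: P2 pit1 -> P1=[5,5,5,3,2,4](0) P2=[3,0,1,2,1,6](3)
Move 5: P2 pit2 -> P1=[5,5,5,3,2,4](0) P2=[3,0,0,3,1,6](3)

Answer: 0 3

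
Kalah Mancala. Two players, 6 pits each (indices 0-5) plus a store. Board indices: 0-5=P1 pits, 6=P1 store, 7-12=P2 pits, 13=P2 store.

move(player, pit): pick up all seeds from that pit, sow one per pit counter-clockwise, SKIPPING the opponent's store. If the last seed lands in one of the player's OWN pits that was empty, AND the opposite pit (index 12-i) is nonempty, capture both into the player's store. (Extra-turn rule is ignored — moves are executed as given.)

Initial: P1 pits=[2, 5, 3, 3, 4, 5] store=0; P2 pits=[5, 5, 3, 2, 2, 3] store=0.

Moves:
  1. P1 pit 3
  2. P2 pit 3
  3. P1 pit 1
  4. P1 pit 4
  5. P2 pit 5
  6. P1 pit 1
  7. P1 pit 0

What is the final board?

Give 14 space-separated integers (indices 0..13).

Move 1: P1 pit3 -> P1=[2,5,3,0,5,6](1) P2=[5,5,3,2,2,3](0)
Move 2: P2 pit3 -> P1=[2,5,3,0,5,6](1) P2=[5,5,3,0,3,4](0)
Move 3: P1 pit1 -> P1=[2,0,4,1,6,7](2) P2=[5,5,3,0,3,4](0)
Move 4: P1 pit4 -> P1=[2,0,4,1,0,8](3) P2=[6,6,4,1,3,4](0)
Move 5: P2 pit5 -> P1=[3,1,5,1,0,8](3) P2=[6,6,4,1,3,0](1)
Move 6: P1 pit1 -> P1=[3,0,6,1,0,8](3) P2=[6,6,4,1,3,0](1)
Move 7: P1 pit0 -> P1=[0,1,7,2,0,8](3) P2=[6,6,4,1,3,0](1)

Answer: 0 1 7 2 0 8 3 6 6 4 1 3 0 1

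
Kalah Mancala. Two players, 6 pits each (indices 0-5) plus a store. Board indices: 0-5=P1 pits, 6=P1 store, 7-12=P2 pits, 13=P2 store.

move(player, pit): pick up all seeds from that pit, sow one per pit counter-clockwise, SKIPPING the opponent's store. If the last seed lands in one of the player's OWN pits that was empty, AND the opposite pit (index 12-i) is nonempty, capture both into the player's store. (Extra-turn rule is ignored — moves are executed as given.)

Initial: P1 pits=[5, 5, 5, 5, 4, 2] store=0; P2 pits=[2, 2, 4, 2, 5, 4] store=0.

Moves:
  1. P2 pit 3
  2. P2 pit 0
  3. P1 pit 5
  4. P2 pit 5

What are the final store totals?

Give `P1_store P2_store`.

Move 1: P2 pit3 -> P1=[5,5,5,5,4,2](0) P2=[2,2,4,0,6,5](0)
Move 2: P2 pit0 -> P1=[5,5,5,5,4,2](0) P2=[0,3,5,0,6,5](0)
Move 3: P1 pit5 -> P1=[5,5,5,5,4,0](1) P2=[1,3,5,0,6,5](0)
Move 4: P2 pit5 -> P1=[6,6,6,6,4,0](1) P2=[1,3,5,0,6,0](1)

Answer: 1 1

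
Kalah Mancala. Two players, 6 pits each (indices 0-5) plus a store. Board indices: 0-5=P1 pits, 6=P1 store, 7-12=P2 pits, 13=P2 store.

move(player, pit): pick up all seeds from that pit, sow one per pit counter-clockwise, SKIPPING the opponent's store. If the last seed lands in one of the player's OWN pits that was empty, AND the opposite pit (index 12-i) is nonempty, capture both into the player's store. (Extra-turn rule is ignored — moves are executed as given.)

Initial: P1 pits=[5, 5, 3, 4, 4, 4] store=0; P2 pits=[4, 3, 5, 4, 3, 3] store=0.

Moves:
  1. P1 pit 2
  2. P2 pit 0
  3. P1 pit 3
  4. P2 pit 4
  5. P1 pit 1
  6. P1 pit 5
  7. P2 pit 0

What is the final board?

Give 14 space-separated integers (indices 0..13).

Answer: 6 0 1 1 7 0 3 0 7 8 7 1 5 1

Derivation:
Move 1: P1 pit2 -> P1=[5,5,0,5,5,5](0) P2=[4,3,5,4,3,3](0)
Move 2: P2 pit0 -> P1=[5,5,0,5,5,5](0) P2=[0,4,6,5,4,3](0)
Move 3: P1 pit3 -> P1=[5,5,0,0,6,6](1) P2=[1,5,6,5,4,3](0)
Move 4: P2 pit4 -> P1=[6,6,0,0,6,6](1) P2=[1,5,6,5,0,4](1)
Move 5: P1 pit1 -> P1=[6,0,1,1,7,7](2) P2=[2,5,6,5,0,4](1)
Move 6: P1 pit5 -> P1=[6,0,1,1,7,0](3) P2=[3,6,7,6,1,5](1)
Move 7: P2 pit0 -> P1=[6,0,1,1,7,0](3) P2=[0,7,8,7,1,5](1)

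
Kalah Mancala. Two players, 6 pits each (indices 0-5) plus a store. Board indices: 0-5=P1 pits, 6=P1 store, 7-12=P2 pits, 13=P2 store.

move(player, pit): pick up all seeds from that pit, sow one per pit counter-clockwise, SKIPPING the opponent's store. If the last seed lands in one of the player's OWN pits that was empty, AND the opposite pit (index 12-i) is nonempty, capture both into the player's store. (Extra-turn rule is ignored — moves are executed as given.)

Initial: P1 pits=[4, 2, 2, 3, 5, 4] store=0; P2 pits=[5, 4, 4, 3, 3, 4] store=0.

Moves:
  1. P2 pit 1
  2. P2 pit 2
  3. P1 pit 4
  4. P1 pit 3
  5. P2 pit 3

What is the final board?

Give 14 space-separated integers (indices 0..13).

Move 1: P2 pit1 -> P1=[4,2,2,3,5,4](0) P2=[5,0,5,4,4,5](0)
Move 2: P2 pit2 -> P1=[5,2,2,3,5,4](0) P2=[5,0,0,5,5,6](1)
Move 3: P1 pit4 -> P1=[5,2,2,3,0,5](1) P2=[6,1,1,5,5,6](1)
Move 4: P1 pit3 -> P1=[5,2,2,0,1,6](2) P2=[6,1,1,5,5,6](1)
Move 5: P2 pit3 -> P1=[6,3,2,0,1,6](2) P2=[6,1,1,0,6,7](2)

Answer: 6 3 2 0 1 6 2 6 1 1 0 6 7 2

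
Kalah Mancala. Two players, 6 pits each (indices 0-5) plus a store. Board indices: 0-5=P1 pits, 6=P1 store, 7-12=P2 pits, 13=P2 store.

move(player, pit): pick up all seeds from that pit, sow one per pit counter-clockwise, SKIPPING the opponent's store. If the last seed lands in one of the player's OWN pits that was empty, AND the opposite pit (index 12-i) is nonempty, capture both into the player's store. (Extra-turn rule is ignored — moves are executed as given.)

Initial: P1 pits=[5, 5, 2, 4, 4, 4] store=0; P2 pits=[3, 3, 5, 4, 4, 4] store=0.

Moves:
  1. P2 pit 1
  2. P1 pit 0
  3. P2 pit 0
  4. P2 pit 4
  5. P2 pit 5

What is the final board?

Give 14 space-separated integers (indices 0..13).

Answer: 2 8 5 6 5 5 0 0 1 7 6 0 0 2

Derivation:
Move 1: P2 pit1 -> P1=[5,5,2,4,4,4](0) P2=[3,0,6,5,5,4](0)
Move 2: P1 pit0 -> P1=[0,6,3,5,5,5](0) P2=[3,0,6,5,5,4](0)
Move 3: P2 pit0 -> P1=[0,6,3,5,5,5](0) P2=[0,1,7,6,5,4](0)
Move 4: P2 pit4 -> P1=[1,7,4,5,5,5](0) P2=[0,1,7,6,0,5](1)
Move 5: P2 pit5 -> P1=[2,8,5,6,5,5](0) P2=[0,1,7,6,0,0](2)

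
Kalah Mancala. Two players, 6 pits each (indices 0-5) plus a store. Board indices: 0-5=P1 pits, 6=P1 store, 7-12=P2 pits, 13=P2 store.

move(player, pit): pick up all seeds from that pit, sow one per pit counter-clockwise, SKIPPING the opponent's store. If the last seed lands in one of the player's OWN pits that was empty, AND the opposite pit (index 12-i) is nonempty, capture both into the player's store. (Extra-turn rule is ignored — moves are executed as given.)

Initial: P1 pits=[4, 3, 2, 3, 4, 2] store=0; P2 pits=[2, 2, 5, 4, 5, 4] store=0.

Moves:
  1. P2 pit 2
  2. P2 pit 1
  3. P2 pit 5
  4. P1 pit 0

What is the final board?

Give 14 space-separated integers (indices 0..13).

Move 1: P2 pit2 -> P1=[5,3,2,3,4,2](0) P2=[2,2,0,5,6,5](1)
Move 2: P2 pit1 -> P1=[5,3,2,3,4,2](0) P2=[2,0,1,6,6,5](1)
Move 3: P2 pit5 -> P1=[6,4,3,4,4,2](0) P2=[2,0,1,6,6,0](2)
Move 4: P1 pit0 -> P1=[0,5,4,5,5,3](1) P2=[2,0,1,6,6,0](2)

Answer: 0 5 4 5 5 3 1 2 0 1 6 6 0 2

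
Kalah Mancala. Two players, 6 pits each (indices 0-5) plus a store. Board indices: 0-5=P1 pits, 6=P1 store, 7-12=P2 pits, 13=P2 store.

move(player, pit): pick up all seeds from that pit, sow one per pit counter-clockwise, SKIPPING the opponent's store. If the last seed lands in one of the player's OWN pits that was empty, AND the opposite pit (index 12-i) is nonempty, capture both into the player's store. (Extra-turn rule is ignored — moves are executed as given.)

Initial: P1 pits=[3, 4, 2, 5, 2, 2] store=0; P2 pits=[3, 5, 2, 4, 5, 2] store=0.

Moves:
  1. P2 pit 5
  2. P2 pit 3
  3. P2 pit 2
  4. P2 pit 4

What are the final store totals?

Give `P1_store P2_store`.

Move 1: P2 pit5 -> P1=[4,4,2,5,2,2](0) P2=[3,5,2,4,5,0](1)
Move 2: P2 pit3 -> P1=[5,4,2,5,2,2](0) P2=[3,5,2,0,6,1](2)
Move 3: P2 pit2 -> P1=[5,4,2,5,2,2](0) P2=[3,5,0,1,7,1](2)
Move 4: P2 pit4 -> P1=[6,5,3,6,3,2](0) P2=[3,5,0,1,0,2](3)

Answer: 0 3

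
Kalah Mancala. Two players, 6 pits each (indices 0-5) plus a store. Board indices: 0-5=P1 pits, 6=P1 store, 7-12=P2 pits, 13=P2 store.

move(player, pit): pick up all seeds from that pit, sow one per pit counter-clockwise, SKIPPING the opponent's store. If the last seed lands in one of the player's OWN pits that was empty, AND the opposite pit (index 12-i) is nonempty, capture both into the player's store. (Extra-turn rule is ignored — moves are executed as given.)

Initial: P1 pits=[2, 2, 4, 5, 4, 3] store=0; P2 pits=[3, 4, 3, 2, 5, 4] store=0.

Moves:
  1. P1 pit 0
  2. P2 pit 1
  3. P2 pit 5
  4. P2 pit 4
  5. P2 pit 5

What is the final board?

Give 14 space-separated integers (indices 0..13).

Move 1: P1 pit0 -> P1=[0,3,5,5,4,3](0) P2=[3,4,3,2,5,4](0)
Move 2: P2 pit1 -> P1=[0,3,5,5,4,3](0) P2=[3,0,4,3,6,5](0)
Move 3: P2 pit5 -> P1=[1,4,6,6,4,3](0) P2=[3,0,4,3,6,0](1)
Move 4: P2 pit4 -> P1=[2,5,7,7,4,3](0) P2=[3,0,4,3,0,1](2)
Move 5: P2 pit5 -> P1=[2,5,7,7,4,3](0) P2=[3,0,4,3,0,0](3)

Answer: 2 5 7 7 4 3 0 3 0 4 3 0 0 3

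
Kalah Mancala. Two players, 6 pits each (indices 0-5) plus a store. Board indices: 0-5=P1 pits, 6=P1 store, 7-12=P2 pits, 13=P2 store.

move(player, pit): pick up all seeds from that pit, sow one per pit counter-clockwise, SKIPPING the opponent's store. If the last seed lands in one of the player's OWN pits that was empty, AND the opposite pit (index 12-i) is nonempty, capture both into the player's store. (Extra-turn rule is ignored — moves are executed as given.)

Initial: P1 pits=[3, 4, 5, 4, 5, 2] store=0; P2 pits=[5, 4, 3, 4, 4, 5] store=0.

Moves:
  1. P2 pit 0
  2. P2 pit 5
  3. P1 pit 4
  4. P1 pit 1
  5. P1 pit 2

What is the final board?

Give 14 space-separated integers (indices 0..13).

Answer: 4 0 0 7 2 5 3 2 7 6 6 5 0 1

Derivation:
Move 1: P2 pit0 -> P1=[3,4,5,4,5,2](0) P2=[0,5,4,5,5,6](0)
Move 2: P2 pit5 -> P1=[4,5,6,5,6,2](0) P2=[0,5,4,5,5,0](1)
Move 3: P1 pit4 -> P1=[4,5,6,5,0,3](1) P2=[1,6,5,6,5,0](1)
Move 4: P1 pit1 -> P1=[4,0,7,6,1,4](2) P2=[1,6,5,6,5,0](1)
Move 5: P1 pit2 -> P1=[4,0,0,7,2,5](3) P2=[2,7,6,6,5,0](1)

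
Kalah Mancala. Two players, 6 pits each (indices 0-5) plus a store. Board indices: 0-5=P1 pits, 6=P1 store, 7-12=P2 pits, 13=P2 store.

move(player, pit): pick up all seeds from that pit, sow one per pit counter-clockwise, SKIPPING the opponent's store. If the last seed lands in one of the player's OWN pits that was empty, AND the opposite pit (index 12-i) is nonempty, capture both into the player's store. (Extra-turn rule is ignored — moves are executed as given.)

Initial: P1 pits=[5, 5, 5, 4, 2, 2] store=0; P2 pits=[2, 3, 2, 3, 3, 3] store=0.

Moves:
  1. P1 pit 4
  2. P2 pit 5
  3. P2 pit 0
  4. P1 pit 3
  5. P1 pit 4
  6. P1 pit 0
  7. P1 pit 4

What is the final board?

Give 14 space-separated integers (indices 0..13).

Answer: 0 7 6 1 0 7 3 1 4 3 3 3 0 1

Derivation:
Move 1: P1 pit4 -> P1=[5,5,5,4,0,3](1) P2=[2,3,2,3,3,3](0)
Move 2: P2 pit5 -> P1=[6,6,5,4,0,3](1) P2=[2,3,2,3,3,0](1)
Move 3: P2 pit0 -> P1=[6,6,5,4,0,3](1) P2=[0,4,3,3,3,0](1)
Move 4: P1 pit3 -> P1=[6,6,5,0,1,4](2) P2=[1,4,3,3,3,0](1)
Move 5: P1 pit4 -> P1=[6,6,5,0,0,5](2) P2=[1,4,3,3,3,0](1)
Move 6: P1 pit0 -> P1=[0,7,6,1,1,6](3) P2=[1,4,3,3,3,0](1)
Move 7: P1 pit4 -> P1=[0,7,6,1,0,7](3) P2=[1,4,3,3,3,0](1)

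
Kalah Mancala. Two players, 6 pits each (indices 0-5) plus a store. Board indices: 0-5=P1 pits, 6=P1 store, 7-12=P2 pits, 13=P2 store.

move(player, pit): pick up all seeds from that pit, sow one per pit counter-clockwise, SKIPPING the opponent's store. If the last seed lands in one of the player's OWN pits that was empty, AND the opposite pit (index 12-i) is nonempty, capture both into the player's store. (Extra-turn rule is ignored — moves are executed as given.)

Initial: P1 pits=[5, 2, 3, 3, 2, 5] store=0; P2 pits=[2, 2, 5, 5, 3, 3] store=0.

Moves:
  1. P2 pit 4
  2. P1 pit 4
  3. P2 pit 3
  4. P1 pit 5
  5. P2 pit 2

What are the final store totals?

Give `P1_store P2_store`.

Answer: 2 3

Derivation:
Move 1: P2 pit4 -> P1=[6,2,3,3,2,5](0) P2=[2,2,5,5,0,4](1)
Move 2: P1 pit4 -> P1=[6,2,3,3,0,6](1) P2=[2,2,5,5,0,4](1)
Move 3: P2 pit3 -> P1=[7,3,3,3,0,6](1) P2=[2,2,5,0,1,5](2)
Move 4: P1 pit5 -> P1=[7,3,3,3,0,0](2) P2=[3,3,6,1,2,5](2)
Move 5: P2 pit2 -> P1=[8,4,3,3,0,0](2) P2=[3,3,0,2,3,6](3)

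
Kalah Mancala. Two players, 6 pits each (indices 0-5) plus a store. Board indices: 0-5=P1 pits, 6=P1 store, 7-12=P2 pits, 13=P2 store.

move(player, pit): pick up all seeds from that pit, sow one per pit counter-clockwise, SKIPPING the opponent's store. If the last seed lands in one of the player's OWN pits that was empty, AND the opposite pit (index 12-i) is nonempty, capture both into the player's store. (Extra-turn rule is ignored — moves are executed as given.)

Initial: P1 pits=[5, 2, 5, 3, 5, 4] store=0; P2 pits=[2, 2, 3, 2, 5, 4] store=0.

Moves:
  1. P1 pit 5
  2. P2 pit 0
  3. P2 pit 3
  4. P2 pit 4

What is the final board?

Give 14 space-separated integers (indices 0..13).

Move 1: P1 pit5 -> P1=[5,2,5,3,5,0](1) P2=[3,3,4,2,5,4](0)
Move 2: P2 pit0 -> P1=[5,2,5,3,5,0](1) P2=[0,4,5,3,5,4](0)
Move 3: P2 pit3 -> P1=[5,2,5,3,5,0](1) P2=[0,4,5,0,6,5](1)
Move 4: P2 pit4 -> P1=[6,3,6,4,5,0](1) P2=[0,4,5,0,0,6](2)

Answer: 6 3 6 4 5 0 1 0 4 5 0 0 6 2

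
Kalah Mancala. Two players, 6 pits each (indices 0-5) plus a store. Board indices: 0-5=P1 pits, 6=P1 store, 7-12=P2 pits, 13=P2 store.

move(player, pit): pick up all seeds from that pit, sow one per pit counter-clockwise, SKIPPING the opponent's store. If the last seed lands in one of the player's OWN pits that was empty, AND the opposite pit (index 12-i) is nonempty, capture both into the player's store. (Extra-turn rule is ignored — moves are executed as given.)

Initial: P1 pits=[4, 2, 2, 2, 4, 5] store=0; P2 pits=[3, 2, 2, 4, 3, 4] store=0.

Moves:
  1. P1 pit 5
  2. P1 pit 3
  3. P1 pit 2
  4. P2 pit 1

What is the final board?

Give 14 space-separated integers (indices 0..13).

Answer: 4 2 0 1 6 0 6 0 0 4 6 4 4 0

Derivation:
Move 1: P1 pit5 -> P1=[4,2,2,2,4,0](1) P2=[4,3,3,5,3,4](0)
Move 2: P1 pit3 -> P1=[4,2,2,0,5,0](6) P2=[0,3,3,5,3,4](0)
Move 3: P1 pit2 -> P1=[4,2,0,1,6,0](6) P2=[0,3,3,5,3,4](0)
Move 4: P2 pit1 -> P1=[4,2,0,1,6,0](6) P2=[0,0,4,6,4,4](0)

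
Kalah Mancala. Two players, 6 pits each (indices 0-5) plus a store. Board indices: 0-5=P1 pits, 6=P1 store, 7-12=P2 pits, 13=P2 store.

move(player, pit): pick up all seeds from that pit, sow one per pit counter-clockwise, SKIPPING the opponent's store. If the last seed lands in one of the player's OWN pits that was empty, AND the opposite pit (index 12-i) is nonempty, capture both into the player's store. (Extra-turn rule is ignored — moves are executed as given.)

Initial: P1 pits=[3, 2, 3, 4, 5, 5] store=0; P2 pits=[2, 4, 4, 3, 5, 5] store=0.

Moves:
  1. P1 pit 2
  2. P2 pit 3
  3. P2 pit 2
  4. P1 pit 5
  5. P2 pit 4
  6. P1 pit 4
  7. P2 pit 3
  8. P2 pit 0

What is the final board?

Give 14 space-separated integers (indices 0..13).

Answer: 4 3 1 6 0 2 2 0 7 3 1 3 9 4

Derivation:
Move 1: P1 pit2 -> P1=[3,2,0,5,6,6](0) P2=[2,4,4,3,5,5](0)
Move 2: P2 pit3 -> P1=[3,2,0,5,6,6](0) P2=[2,4,4,0,6,6](1)
Move 3: P2 pit2 -> P1=[3,2,0,5,6,6](0) P2=[2,4,0,1,7,7](2)
Move 4: P1 pit5 -> P1=[3,2,0,5,6,0](1) P2=[3,5,1,2,8,7](2)
Move 5: P2 pit4 -> P1=[4,3,1,6,7,1](1) P2=[3,5,1,2,0,8](3)
Move 6: P1 pit4 -> P1=[4,3,1,6,0,2](2) P2=[4,6,2,3,1,8](3)
Move 7: P2 pit3 -> P1=[4,3,1,6,0,2](2) P2=[4,6,2,0,2,9](4)
Move 8: P2 pit0 -> P1=[4,3,1,6,0,2](2) P2=[0,7,3,1,3,9](4)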